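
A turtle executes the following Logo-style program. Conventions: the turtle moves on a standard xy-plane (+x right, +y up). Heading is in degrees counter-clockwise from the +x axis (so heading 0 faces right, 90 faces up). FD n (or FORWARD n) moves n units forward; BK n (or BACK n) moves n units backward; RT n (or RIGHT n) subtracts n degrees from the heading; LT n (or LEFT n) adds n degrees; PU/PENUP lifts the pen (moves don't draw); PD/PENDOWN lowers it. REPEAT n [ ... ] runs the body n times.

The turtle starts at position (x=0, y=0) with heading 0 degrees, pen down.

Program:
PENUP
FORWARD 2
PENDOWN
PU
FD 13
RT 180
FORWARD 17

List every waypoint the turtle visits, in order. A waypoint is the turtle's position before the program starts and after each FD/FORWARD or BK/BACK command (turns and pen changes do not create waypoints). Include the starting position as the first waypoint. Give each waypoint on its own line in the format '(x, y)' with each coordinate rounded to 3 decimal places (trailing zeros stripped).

Answer: (0, 0)
(2, 0)
(15, 0)
(-2, 0)

Derivation:
Executing turtle program step by step:
Start: pos=(0,0), heading=0, pen down
PU: pen up
FD 2: (0,0) -> (2,0) [heading=0, move]
PD: pen down
PU: pen up
FD 13: (2,0) -> (15,0) [heading=0, move]
RT 180: heading 0 -> 180
FD 17: (15,0) -> (-2,0) [heading=180, move]
Final: pos=(-2,0), heading=180, 0 segment(s) drawn
Waypoints (4 total):
(0, 0)
(2, 0)
(15, 0)
(-2, 0)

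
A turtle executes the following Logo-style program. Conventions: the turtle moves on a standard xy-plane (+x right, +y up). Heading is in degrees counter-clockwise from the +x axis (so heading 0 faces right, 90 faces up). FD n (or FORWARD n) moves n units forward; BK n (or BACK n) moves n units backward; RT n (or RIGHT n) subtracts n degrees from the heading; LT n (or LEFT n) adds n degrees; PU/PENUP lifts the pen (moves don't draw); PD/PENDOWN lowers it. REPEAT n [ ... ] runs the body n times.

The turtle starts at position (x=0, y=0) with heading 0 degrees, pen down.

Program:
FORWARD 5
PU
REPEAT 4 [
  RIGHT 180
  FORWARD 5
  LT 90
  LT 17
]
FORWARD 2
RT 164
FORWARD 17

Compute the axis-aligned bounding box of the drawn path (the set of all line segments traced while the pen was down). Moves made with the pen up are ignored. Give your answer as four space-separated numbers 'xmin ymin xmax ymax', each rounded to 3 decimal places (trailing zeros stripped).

Executing turtle program step by step:
Start: pos=(0,0), heading=0, pen down
FD 5: (0,0) -> (5,0) [heading=0, draw]
PU: pen up
REPEAT 4 [
  -- iteration 1/4 --
  RT 180: heading 0 -> 180
  FD 5: (5,0) -> (0,0) [heading=180, move]
  LT 90: heading 180 -> 270
  LT 17: heading 270 -> 287
  -- iteration 2/4 --
  RT 180: heading 287 -> 107
  FD 5: (0,0) -> (-1.462,4.782) [heading=107, move]
  LT 90: heading 107 -> 197
  LT 17: heading 197 -> 214
  -- iteration 3/4 --
  RT 180: heading 214 -> 34
  FD 5: (-1.462,4.782) -> (2.683,7.577) [heading=34, move]
  LT 90: heading 34 -> 124
  LT 17: heading 124 -> 141
  -- iteration 4/4 --
  RT 180: heading 141 -> 321
  FD 5: (2.683,7.577) -> (6.569,4.431) [heading=321, move]
  LT 90: heading 321 -> 51
  LT 17: heading 51 -> 68
]
FD 2: (6.569,4.431) -> (7.318,6.285) [heading=68, move]
RT 164: heading 68 -> 264
FD 17: (7.318,6.285) -> (5.541,-10.622) [heading=264, move]
Final: pos=(5.541,-10.622), heading=264, 1 segment(s) drawn

Segment endpoints: x in {0, 5}, y in {0}
xmin=0, ymin=0, xmax=5, ymax=0

Answer: 0 0 5 0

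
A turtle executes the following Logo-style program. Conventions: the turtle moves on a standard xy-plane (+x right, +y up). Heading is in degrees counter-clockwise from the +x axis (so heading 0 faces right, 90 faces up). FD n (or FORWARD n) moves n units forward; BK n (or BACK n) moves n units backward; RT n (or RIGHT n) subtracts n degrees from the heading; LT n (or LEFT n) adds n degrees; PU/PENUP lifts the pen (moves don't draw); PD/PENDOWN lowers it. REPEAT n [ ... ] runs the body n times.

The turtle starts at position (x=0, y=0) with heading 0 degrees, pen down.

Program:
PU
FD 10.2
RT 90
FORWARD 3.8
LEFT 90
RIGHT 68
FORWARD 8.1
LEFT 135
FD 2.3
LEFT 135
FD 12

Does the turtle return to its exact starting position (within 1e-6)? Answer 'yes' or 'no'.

Answer: no

Derivation:
Executing turtle program step by step:
Start: pos=(0,0), heading=0, pen down
PU: pen up
FD 10.2: (0,0) -> (10.2,0) [heading=0, move]
RT 90: heading 0 -> 270
FD 3.8: (10.2,0) -> (10.2,-3.8) [heading=270, move]
LT 90: heading 270 -> 0
RT 68: heading 0 -> 292
FD 8.1: (10.2,-3.8) -> (13.234,-11.31) [heading=292, move]
LT 135: heading 292 -> 67
FD 2.3: (13.234,-11.31) -> (14.133,-9.193) [heading=67, move]
LT 135: heading 67 -> 202
FD 12: (14.133,-9.193) -> (3.007,-13.688) [heading=202, move]
Final: pos=(3.007,-13.688), heading=202, 0 segment(s) drawn

Start position: (0, 0)
Final position: (3.007, -13.688)
Distance = 14.015; >= 1e-6 -> NOT closed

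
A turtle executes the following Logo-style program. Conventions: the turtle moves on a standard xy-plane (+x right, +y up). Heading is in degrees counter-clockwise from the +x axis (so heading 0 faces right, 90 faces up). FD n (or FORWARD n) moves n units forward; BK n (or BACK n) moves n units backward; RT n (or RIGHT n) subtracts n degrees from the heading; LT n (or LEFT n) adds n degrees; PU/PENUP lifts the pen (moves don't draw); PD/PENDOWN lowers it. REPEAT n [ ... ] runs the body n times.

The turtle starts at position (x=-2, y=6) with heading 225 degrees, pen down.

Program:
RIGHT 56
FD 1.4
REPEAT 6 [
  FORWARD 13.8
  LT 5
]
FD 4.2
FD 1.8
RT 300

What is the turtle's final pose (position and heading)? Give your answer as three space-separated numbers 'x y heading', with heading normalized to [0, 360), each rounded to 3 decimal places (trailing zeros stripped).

Answer: -90.903 2.17 259

Derivation:
Executing turtle program step by step:
Start: pos=(-2,6), heading=225, pen down
RT 56: heading 225 -> 169
FD 1.4: (-2,6) -> (-3.374,6.267) [heading=169, draw]
REPEAT 6 [
  -- iteration 1/6 --
  FD 13.8: (-3.374,6.267) -> (-16.921,8.9) [heading=169, draw]
  LT 5: heading 169 -> 174
  -- iteration 2/6 --
  FD 13.8: (-16.921,8.9) -> (-30.645,10.343) [heading=174, draw]
  LT 5: heading 174 -> 179
  -- iteration 3/6 --
  FD 13.8: (-30.645,10.343) -> (-44.443,10.584) [heading=179, draw]
  LT 5: heading 179 -> 184
  -- iteration 4/6 --
  FD 13.8: (-44.443,10.584) -> (-58.209,9.621) [heading=184, draw]
  LT 5: heading 184 -> 189
  -- iteration 5/6 --
  FD 13.8: (-58.209,9.621) -> (-71.84,7.462) [heading=189, draw]
  LT 5: heading 189 -> 194
  -- iteration 6/6 --
  FD 13.8: (-71.84,7.462) -> (-85.23,4.124) [heading=194, draw]
  LT 5: heading 194 -> 199
]
FD 4.2: (-85.23,4.124) -> (-89.201,2.756) [heading=199, draw]
FD 1.8: (-89.201,2.756) -> (-90.903,2.17) [heading=199, draw]
RT 300: heading 199 -> 259
Final: pos=(-90.903,2.17), heading=259, 9 segment(s) drawn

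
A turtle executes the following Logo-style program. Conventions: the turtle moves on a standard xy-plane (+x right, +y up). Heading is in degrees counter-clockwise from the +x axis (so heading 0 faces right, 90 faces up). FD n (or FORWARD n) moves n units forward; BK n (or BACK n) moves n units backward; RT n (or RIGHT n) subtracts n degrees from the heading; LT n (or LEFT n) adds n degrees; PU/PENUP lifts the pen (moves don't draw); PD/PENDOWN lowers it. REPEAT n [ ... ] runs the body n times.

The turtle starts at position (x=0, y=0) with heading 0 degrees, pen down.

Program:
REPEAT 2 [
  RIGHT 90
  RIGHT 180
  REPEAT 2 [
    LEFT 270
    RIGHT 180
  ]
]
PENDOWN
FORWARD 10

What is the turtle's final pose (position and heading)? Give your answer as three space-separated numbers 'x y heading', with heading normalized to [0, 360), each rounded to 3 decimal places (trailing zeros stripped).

Answer: -10 0 180

Derivation:
Executing turtle program step by step:
Start: pos=(0,0), heading=0, pen down
REPEAT 2 [
  -- iteration 1/2 --
  RT 90: heading 0 -> 270
  RT 180: heading 270 -> 90
  REPEAT 2 [
    -- iteration 1/2 --
    LT 270: heading 90 -> 0
    RT 180: heading 0 -> 180
    -- iteration 2/2 --
    LT 270: heading 180 -> 90
    RT 180: heading 90 -> 270
  ]
  -- iteration 2/2 --
  RT 90: heading 270 -> 180
  RT 180: heading 180 -> 0
  REPEAT 2 [
    -- iteration 1/2 --
    LT 270: heading 0 -> 270
    RT 180: heading 270 -> 90
    -- iteration 2/2 --
    LT 270: heading 90 -> 0
    RT 180: heading 0 -> 180
  ]
]
PD: pen down
FD 10: (0,0) -> (-10,0) [heading=180, draw]
Final: pos=(-10,0), heading=180, 1 segment(s) drawn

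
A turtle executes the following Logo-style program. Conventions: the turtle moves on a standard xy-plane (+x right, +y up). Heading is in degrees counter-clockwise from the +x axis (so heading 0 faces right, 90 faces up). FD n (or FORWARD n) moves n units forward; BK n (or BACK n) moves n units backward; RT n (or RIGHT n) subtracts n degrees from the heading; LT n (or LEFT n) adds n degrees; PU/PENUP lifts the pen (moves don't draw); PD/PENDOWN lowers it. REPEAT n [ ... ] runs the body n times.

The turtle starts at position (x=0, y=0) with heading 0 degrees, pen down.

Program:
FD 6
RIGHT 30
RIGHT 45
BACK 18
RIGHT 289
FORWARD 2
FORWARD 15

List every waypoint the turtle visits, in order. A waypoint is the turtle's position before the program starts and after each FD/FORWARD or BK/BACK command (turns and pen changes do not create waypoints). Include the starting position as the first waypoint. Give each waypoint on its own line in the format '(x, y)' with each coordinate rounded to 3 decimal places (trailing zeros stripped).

Answer: (0, 0)
(6, 0)
(1.341, 17.387)
(3.336, 17.247)
(18.3, 16.201)

Derivation:
Executing turtle program step by step:
Start: pos=(0,0), heading=0, pen down
FD 6: (0,0) -> (6,0) [heading=0, draw]
RT 30: heading 0 -> 330
RT 45: heading 330 -> 285
BK 18: (6,0) -> (1.341,17.387) [heading=285, draw]
RT 289: heading 285 -> 356
FD 2: (1.341,17.387) -> (3.336,17.247) [heading=356, draw]
FD 15: (3.336,17.247) -> (18.3,16.201) [heading=356, draw]
Final: pos=(18.3,16.201), heading=356, 4 segment(s) drawn
Waypoints (5 total):
(0, 0)
(6, 0)
(1.341, 17.387)
(3.336, 17.247)
(18.3, 16.201)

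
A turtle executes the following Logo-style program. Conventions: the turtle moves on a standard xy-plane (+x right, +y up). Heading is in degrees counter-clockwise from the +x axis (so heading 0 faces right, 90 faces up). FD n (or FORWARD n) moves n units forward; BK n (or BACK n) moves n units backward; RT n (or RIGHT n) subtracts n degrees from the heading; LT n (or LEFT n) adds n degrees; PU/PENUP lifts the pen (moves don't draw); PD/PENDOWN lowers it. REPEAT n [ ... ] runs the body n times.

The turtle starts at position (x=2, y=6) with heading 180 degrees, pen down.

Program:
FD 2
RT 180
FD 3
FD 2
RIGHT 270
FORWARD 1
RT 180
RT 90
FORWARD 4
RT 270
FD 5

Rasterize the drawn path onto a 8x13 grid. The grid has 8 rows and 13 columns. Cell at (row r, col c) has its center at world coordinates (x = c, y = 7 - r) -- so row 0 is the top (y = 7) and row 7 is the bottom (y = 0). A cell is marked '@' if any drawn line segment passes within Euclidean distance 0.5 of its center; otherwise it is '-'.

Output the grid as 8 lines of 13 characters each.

Answer: -@@@@@-------
@@@@@@-------
-@-----------
-@-----------
-@-----------
-@-----------
-------------
-------------

Derivation:
Segment 0: (2,6) -> (0,6)
Segment 1: (0,6) -> (3,6)
Segment 2: (3,6) -> (5,6)
Segment 3: (5,6) -> (5,7)
Segment 4: (5,7) -> (1,7)
Segment 5: (1,7) -> (1,2)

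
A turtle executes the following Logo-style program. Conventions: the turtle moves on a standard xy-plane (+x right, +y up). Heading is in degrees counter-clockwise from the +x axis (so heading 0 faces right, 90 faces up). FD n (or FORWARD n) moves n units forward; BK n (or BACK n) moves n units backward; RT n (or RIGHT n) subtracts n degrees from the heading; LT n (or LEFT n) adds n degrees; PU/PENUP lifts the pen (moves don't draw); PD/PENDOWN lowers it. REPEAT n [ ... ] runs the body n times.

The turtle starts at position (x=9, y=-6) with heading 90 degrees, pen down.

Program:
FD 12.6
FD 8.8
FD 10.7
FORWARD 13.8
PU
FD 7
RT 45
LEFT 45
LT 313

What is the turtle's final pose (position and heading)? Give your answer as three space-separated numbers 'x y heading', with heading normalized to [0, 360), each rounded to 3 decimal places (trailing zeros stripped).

Executing turtle program step by step:
Start: pos=(9,-6), heading=90, pen down
FD 12.6: (9,-6) -> (9,6.6) [heading=90, draw]
FD 8.8: (9,6.6) -> (9,15.4) [heading=90, draw]
FD 10.7: (9,15.4) -> (9,26.1) [heading=90, draw]
FD 13.8: (9,26.1) -> (9,39.9) [heading=90, draw]
PU: pen up
FD 7: (9,39.9) -> (9,46.9) [heading=90, move]
RT 45: heading 90 -> 45
LT 45: heading 45 -> 90
LT 313: heading 90 -> 43
Final: pos=(9,46.9), heading=43, 4 segment(s) drawn

Answer: 9 46.9 43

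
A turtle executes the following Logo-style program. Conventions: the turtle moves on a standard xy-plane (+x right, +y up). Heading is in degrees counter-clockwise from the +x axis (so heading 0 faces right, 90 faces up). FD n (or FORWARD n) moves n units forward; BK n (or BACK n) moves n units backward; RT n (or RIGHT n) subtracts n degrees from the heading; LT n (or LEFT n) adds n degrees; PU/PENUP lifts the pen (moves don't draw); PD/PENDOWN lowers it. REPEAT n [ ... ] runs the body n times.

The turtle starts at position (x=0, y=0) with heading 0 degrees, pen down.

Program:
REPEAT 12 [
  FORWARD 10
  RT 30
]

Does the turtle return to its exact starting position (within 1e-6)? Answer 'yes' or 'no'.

Executing turtle program step by step:
Start: pos=(0,0), heading=0, pen down
REPEAT 12 [
  -- iteration 1/12 --
  FD 10: (0,0) -> (10,0) [heading=0, draw]
  RT 30: heading 0 -> 330
  -- iteration 2/12 --
  FD 10: (10,0) -> (18.66,-5) [heading=330, draw]
  RT 30: heading 330 -> 300
  -- iteration 3/12 --
  FD 10: (18.66,-5) -> (23.66,-13.66) [heading=300, draw]
  RT 30: heading 300 -> 270
  -- iteration 4/12 --
  FD 10: (23.66,-13.66) -> (23.66,-23.66) [heading=270, draw]
  RT 30: heading 270 -> 240
  -- iteration 5/12 --
  FD 10: (23.66,-23.66) -> (18.66,-32.321) [heading=240, draw]
  RT 30: heading 240 -> 210
  -- iteration 6/12 --
  FD 10: (18.66,-32.321) -> (10,-37.321) [heading=210, draw]
  RT 30: heading 210 -> 180
  -- iteration 7/12 --
  FD 10: (10,-37.321) -> (0,-37.321) [heading=180, draw]
  RT 30: heading 180 -> 150
  -- iteration 8/12 --
  FD 10: (0,-37.321) -> (-8.66,-32.321) [heading=150, draw]
  RT 30: heading 150 -> 120
  -- iteration 9/12 --
  FD 10: (-8.66,-32.321) -> (-13.66,-23.66) [heading=120, draw]
  RT 30: heading 120 -> 90
  -- iteration 10/12 --
  FD 10: (-13.66,-23.66) -> (-13.66,-13.66) [heading=90, draw]
  RT 30: heading 90 -> 60
  -- iteration 11/12 --
  FD 10: (-13.66,-13.66) -> (-8.66,-5) [heading=60, draw]
  RT 30: heading 60 -> 30
  -- iteration 12/12 --
  FD 10: (-8.66,-5) -> (0,0) [heading=30, draw]
  RT 30: heading 30 -> 0
]
Final: pos=(0,0), heading=0, 12 segment(s) drawn

Start position: (0, 0)
Final position: (0, 0)
Distance = 0; < 1e-6 -> CLOSED

Answer: yes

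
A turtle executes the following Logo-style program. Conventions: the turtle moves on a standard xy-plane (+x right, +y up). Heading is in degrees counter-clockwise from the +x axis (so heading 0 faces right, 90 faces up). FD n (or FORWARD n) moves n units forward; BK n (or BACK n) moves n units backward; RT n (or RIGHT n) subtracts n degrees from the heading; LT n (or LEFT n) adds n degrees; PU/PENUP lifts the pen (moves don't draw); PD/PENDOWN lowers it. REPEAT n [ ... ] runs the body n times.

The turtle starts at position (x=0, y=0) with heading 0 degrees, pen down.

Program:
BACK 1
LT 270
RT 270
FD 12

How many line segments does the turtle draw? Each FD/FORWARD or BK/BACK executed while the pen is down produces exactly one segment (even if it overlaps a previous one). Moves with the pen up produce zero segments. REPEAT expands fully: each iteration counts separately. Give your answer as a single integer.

Answer: 2

Derivation:
Executing turtle program step by step:
Start: pos=(0,0), heading=0, pen down
BK 1: (0,0) -> (-1,0) [heading=0, draw]
LT 270: heading 0 -> 270
RT 270: heading 270 -> 0
FD 12: (-1,0) -> (11,0) [heading=0, draw]
Final: pos=(11,0), heading=0, 2 segment(s) drawn
Segments drawn: 2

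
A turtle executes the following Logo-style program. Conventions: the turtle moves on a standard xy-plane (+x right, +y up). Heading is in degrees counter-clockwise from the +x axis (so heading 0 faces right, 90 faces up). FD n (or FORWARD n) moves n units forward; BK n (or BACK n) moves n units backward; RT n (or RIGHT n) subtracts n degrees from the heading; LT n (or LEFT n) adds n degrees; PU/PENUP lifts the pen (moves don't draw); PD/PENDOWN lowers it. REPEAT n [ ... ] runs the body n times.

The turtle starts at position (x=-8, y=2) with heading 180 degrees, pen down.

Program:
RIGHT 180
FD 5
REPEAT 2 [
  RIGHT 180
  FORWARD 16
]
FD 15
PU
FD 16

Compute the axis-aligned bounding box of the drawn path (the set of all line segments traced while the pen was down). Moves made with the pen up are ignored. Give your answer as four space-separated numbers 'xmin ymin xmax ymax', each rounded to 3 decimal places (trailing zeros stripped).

Executing turtle program step by step:
Start: pos=(-8,2), heading=180, pen down
RT 180: heading 180 -> 0
FD 5: (-8,2) -> (-3,2) [heading=0, draw]
REPEAT 2 [
  -- iteration 1/2 --
  RT 180: heading 0 -> 180
  FD 16: (-3,2) -> (-19,2) [heading=180, draw]
  -- iteration 2/2 --
  RT 180: heading 180 -> 0
  FD 16: (-19,2) -> (-3,2) [heading=0, draw]
]
FD 15: (-3,2) -> (12,2) [heading=0, draw]
PU: pen up
FD 16: (12,2) -> (28,2) [heading=0, move]
Final: pos=(28,2), heading=0, 4 segment(s) drawn

Segment endpoints: x in {-19, -8, -3, 12}, y in {2, 2, 2, 2}
xmin=-19, ymin=2, xmax=12, ymax=2

Answer: -19 2 12 2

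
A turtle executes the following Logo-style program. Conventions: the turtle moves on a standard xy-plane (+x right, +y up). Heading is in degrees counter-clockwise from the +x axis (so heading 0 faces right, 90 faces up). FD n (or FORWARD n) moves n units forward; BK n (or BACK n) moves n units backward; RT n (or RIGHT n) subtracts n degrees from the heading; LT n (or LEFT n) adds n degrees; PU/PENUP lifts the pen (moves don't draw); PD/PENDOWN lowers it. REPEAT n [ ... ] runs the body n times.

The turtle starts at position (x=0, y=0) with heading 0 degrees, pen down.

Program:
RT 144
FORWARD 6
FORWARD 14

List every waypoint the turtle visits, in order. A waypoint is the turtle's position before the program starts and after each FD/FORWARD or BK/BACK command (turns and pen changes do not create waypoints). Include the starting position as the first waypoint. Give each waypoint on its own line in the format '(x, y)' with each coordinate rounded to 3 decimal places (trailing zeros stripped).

Executing turtle program step by step:
Start: pos=(0,0), heading=0, pen down
RT 144: heading 0 -> 216
FD 6: (0,0) -> (-4.854,-3.527) [heading=216, draw]
FD 14: (-4.854,-3.527) -> (-16.18,-11.756) [heading=216, draw]
Final: pos=(-16.18,-11.756), heading=216, 2 segment(s) drawn
Waypoints (3 total):
(0, 0)
(-4.854, -3.527)
(-16.18, -11.756)

Answer: (0, 0)
(-4.854, -3.527)
(-16.18, -11.756)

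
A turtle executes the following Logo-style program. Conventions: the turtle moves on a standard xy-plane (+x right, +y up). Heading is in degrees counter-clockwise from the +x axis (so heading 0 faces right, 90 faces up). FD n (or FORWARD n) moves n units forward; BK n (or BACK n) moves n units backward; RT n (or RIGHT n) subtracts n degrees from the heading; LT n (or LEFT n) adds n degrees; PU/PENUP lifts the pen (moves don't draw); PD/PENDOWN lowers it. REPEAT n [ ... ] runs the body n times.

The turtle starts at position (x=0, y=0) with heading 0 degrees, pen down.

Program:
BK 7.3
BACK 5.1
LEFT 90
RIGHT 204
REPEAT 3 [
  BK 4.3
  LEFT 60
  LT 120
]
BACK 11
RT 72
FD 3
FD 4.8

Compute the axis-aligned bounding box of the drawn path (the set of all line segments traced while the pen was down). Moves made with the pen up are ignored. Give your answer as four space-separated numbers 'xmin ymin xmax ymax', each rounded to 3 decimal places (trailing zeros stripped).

Executing turtle program step by step:
Start: pos=(0,0), heading=0, pen down
BK 7.3: (0,0) -> (-7.3,0) [heading=0, draw]
BK 5.1: (-7.3,0) -> (-12.4,0) [heading=0, draw]
LT 90: heading 0 -> 90
RT 204: heading 90 -> 246
REPEAT 3 [
  -- iteration 1/3 --
  BK 4.3: (-12.4,0) -> (-10.651,3.928) [heading=246, draw]
  LT 60: heading 246 -> 306
  LT 120: heading 306 -> 66
  -- iteration 2/3 --
  BK 4.3: (-10.651,3.928) -> (-12.4,0) [heading=66, draw]
  LT 60: heading 66 -> 126
  LT 120: heading 126 -> 246
  -- iteration 3/3 --
  BK 4.3: (-12.4,0) -> (-10.651,3.928) [heading=246, draw]
  LT 60: heading 246 -> 306
  LT 120: heading 306 -> 66
]
BK 11: (-10.651,3.928) -> (-15.125,-6.121) [heading=66, draw]
RT 72: heading 66 -> 354
FD 3: (-15.125,-6.121) -> (-12.142,-6.434) [heading=354, draw]
FD 4.8: (-12.142,-6.434) -> (-7.368,-6.936) [heading=354, draw]
Final: pos=(-7.368,-6.936), heading=354, 8 segment(s) drawn

Segment endpoints: x in {-15.125, -12.4, -12.142, -10.651, -7.368, -7.3, 0}, y in {-6.936, -6.434, -6.121, 0, 3.928, 3.928}
xmin=-15.125, ymin=-6.936, xmax=0, ymax=3.928

Answer: -15.125 -6.936 0 3.928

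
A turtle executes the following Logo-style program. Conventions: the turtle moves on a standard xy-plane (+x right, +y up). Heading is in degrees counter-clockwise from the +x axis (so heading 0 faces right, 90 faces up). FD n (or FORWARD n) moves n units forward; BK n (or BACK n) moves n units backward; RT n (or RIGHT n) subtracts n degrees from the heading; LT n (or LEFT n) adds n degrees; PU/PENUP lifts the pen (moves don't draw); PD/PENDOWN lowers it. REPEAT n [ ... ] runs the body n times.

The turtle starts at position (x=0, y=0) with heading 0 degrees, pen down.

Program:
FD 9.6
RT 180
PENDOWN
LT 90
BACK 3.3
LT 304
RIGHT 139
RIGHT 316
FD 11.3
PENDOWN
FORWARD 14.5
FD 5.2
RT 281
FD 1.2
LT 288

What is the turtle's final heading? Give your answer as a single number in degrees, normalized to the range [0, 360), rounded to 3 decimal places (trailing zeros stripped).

Executing turtle program step by step:
Start: pos=(0,0), heading=0, pen down
FD 9.6: (0,0) -> (9.6,0) [heading=0, draw]
RT 180: heading 0 -> 180
PD: pen down
LT 90: heading 180 -> 270
BK 3.3: (9.6,0) -> (9.6,3.3) [heading=270, draw]
LT 304: heading 270 -> 214
RT 139: heading 214 -> 75
RT 316: heading 75 -> 119
FD 11.3: (9.6,3.3) -> (4.122,13.183) [heading=119, draw]
PD: pen down
FD 14.5: (4.122,13.183) -> (-2.908,25.865) [heading=119, draw]
FD 5.2: (-2.908,25.865) -> (-5.429,30.413) [heading=119, draw]
RT 281: heading 119 -> 198
FD 1.2: (-5.429,30.413) -> (-6.57,30.042) [heading=198, draw]
LT 288: heading 198 -> 126
Final: pos=(-6.57,30.042), heading=126, 6 segment(s) drawn

Answer: 126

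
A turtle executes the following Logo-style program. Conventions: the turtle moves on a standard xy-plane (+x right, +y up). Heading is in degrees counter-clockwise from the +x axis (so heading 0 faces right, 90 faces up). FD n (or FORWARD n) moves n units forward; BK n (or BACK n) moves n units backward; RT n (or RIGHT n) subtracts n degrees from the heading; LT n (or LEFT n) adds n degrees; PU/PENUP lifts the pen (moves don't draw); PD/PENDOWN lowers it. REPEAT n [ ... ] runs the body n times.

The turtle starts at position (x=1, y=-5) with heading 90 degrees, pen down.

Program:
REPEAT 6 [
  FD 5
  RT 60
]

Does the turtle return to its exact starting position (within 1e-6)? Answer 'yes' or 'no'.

Answer: yes

Derivation:
Executing turtle program step by step:
Start: pos=(1,-5), heading=90, pen down
REPEAT 6 [
  -- iteration 1/6 --
  FD 5: (1,-5) -> (1,0) [heading=90, draw]
  RT 60: heading 90 -> 30
  -- iteration 2/6 --
  FD 5: (1,0) -> (5.33,2.5) [heading=30, draw]
  RT 60: heading 30 -> 330
  -- iteration 3/6 --
  FD 5: (5.33,2.5) -> (9.66,0) [heading=330, draw]
  RT 60: heading 330 -> 270
  -- iteration 4/6 --
  FD 5: (9.66,0) -> (9.66,-5) [heading=270, draw]
  RT 60: heading 270 -> 210
  -- iteration 5/6 --
  FD 5: (9.66,-5) -> (5.33,-7.5) [heading=210, draw]
  RT 60: heading 210 -> 150
  -- iteration 6/6 --
  FD 5: (5.33,-7.5) -> (1,-5) [heading=150, draw]
  RT 60: heading 150 -> 90
]
Final: pos=(1,-5), heading=90, 6 segment(s) drawn

Start position: (1, -5)
Final position: (1, -5)
Distance = 0; < 1e-6 -> CLOSED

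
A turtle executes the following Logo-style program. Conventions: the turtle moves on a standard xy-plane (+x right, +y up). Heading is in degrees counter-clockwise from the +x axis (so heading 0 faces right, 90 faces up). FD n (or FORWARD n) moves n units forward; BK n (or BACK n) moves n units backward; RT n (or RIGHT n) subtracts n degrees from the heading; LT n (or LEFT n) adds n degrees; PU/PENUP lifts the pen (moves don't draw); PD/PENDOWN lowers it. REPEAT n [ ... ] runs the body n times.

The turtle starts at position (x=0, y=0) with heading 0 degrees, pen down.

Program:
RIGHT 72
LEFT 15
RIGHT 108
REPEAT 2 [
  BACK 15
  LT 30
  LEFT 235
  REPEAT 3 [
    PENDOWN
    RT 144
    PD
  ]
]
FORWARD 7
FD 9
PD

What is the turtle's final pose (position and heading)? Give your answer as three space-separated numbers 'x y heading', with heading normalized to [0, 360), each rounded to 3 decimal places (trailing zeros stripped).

Answer: -10.831 -13.657 221

Derivation:
Executing turtle program step by step:
Start: pos=(0,0), heading=0, pen down
RT 72: heading 0 -> 288
LT 15: heading 288 -> 303
RT 108: heading 303 -> 195
REPEAT 2 [
  -- iteration 1/2 --
  BK 15: (0,0) -> (14.489,3.882) [heading=195, draw]
  LT 30: heading 195 -> 225
  LT 235: heading 225 -> 100
  REPEAT 3 [
    -- iteration 1/3 --
    PD: pen down
    RT 144: heading 100 -> 316
    PD: pen down
    -- iteration 2/3 --
    PD: pen down
    RT 144: heading 316 -> 172
    PD: pen down
    -- iteration 3/3 --
    PD: pen down
    RT 144: heading 172 -> 28
    PD: pen down
  ]
  -- iteration 2/2 --
  BK 15: (14.489,3.882) -> (1.245,-3.16) [heading=28, draw]
  LT 30: heading 28 -> 58
  LT 235: heading 58 -> 293
  REPEAT 3 [
    -- iteration 1/3 --
    PD: pen down
    RT 144: heading 293 -> 149
    PD: pen down
    -- iteration 2/3 --
    PD: pen down
    RT 144: heading 149 -> 5
    PD: pen down
    -- iteration 3/3 --
    PD: pen down
    RT 144: heading 5 -> 221
    PD: pen down
  ]
]
FD 7: (1.245,-3.16) -> (-4.038,-7.752) [heading=221, draw]
FD 9: (-4.038,-7.752) -> (-10.831,-13.657) [heading=221, draw]
PD: pen down
Final: pos=(-10.831,-13.657), heading=221, 4 segment(s) drawn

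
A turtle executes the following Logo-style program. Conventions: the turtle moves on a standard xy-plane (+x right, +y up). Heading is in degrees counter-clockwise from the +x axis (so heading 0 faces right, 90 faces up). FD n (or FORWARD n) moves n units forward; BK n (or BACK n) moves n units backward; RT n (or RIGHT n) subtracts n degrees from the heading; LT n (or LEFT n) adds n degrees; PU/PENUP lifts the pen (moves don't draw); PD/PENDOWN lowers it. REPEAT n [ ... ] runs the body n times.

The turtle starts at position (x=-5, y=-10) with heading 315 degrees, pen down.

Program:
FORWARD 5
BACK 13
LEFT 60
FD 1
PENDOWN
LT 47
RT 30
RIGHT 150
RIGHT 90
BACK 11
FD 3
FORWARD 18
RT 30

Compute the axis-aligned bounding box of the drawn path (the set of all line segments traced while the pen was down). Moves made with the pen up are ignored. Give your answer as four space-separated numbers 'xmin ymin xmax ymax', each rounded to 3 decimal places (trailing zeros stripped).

Executing turtle program step by step:
Start: pos=(-5,-10), heading=315, pen down
FD 5: (-5,-10) -> (-1.464,-13.536) [heading=315, draw]
BK 13: (-1.464,-13.536) -> (-10.657,-4.343) [heading=315, draw]
LT 60: heading 315 -> 15
FD 1: (-10.657,-4.343) -> (-9.691,-4.084) [heading=15, draw]
PD: pen down
LT 47: heading 15 -> 62
RT 30: heading 62 -> 32
RT 150: heading 32 -> 242
RT 90: heading 242 -> 152
BK 11: (-9.691,-4.084) -> (0.021,-9.249) [heading=152, draw]
FD 3: (0.021,-9.249) -> (-2.627,-7.84) [heading=152, draw]
FD 18: (-2.627,-7.84) -> (-18.52,0.61) [heading=152, draw]
RT 30: heading 152 -> 122
Final: pos=(-18.52,0.61), heading=122, 6 segment(s) drawn

Segment endpoints: x in {-18.52, -10.657, -9.691, -5, -2.627, -1.464, 0.021}, y in {-13.536, -10, -9.249, -7.84, -4.343, -4.084, 0.61}
xmin=-18.52, ymin=-13.536, xmax=0.021, ymax=0.61

Answer: -18.52 -13.536 0.021 0.61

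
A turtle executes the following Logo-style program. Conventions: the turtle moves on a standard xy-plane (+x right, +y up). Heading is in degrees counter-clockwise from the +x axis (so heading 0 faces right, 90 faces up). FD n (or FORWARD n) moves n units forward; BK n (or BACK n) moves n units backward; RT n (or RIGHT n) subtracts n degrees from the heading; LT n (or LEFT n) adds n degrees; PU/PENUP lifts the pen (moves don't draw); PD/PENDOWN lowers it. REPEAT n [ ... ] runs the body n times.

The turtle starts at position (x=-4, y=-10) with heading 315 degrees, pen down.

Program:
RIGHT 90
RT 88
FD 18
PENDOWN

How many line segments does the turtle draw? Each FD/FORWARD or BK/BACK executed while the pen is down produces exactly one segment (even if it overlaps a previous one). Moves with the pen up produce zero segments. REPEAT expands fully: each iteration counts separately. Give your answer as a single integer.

Answer: 1

Derivation:
Executing turtle program step by step:
Start: pos=(-4,-10), heading=315, pen down
RT 90: heading 315 -> 225
RT 88: heading 225 -> 137
FD 18: (-4,-10) -> (-17.164,2.276) [heading=137, draw]
PD: pen down
Final: pos=(-17.164,2.276), heading=137, 1 segment(s) drawn
Segments drawn: 1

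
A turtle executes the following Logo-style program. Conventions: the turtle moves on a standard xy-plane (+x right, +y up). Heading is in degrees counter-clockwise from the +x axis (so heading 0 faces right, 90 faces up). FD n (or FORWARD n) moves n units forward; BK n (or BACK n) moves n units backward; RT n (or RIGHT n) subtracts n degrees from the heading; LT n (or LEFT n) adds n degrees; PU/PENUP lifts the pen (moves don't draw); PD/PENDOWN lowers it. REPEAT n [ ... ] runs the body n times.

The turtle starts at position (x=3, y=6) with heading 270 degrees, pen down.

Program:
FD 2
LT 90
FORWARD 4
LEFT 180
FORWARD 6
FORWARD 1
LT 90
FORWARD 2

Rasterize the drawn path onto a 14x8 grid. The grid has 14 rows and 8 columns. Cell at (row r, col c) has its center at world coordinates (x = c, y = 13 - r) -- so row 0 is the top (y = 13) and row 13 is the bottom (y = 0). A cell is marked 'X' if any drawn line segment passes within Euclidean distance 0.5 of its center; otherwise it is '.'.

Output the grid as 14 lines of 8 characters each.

Answer: ........
........
........
........
........
........
........
...X....
...X....
XXXXXXXX
X.......
X.......
........
........

Derivation:
Segment 0: (3,6) -> (3,4)
Segment 1: (3,4) -> (7,4)
Segment 2: (7,4) -> (1,4)
Segment 3: (1,4) -> (0,4)
Segment 4: (0,4) -> (-0,2)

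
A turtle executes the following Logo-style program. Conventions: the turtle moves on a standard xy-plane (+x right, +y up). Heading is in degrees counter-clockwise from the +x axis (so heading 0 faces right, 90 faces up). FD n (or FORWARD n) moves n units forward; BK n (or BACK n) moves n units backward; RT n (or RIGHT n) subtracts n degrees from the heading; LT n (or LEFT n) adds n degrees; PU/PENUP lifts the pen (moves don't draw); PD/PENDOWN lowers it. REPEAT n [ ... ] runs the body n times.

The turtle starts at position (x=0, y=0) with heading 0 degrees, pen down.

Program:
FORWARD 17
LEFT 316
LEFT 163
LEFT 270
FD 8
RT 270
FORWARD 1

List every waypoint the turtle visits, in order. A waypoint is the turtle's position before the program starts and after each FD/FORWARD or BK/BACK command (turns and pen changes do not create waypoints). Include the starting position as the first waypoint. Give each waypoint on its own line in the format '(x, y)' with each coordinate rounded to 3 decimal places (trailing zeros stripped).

Executing turtle program step by step:
Start: pos=(0,0), heading=0, pen down
FD 17: (0,0) -> (17,0) [heading=0, draw]
LT 316: heading 0 -> 316
LT 163: heading 316 -> 119
LT 270: heading 119 -> 29
FD 8: (17,0) -> (23.997,3.878) [heading=29, draw]
RT 270: heading 29 -> 119
FD 1: (23.997,3.878) -> (23.512,4.753) [heading=119, draw]
Final: pos=(23.512,4.753), heading=119, 3 segment(s) drawn
Waypoints (4 total):
(0, 0)
(17, 0)
(23.997, 3.878)
(23.512, 4.753)

Answer: (0, 0)
(17, 0)
(23.997, 3.878)
(23.512, 4.753)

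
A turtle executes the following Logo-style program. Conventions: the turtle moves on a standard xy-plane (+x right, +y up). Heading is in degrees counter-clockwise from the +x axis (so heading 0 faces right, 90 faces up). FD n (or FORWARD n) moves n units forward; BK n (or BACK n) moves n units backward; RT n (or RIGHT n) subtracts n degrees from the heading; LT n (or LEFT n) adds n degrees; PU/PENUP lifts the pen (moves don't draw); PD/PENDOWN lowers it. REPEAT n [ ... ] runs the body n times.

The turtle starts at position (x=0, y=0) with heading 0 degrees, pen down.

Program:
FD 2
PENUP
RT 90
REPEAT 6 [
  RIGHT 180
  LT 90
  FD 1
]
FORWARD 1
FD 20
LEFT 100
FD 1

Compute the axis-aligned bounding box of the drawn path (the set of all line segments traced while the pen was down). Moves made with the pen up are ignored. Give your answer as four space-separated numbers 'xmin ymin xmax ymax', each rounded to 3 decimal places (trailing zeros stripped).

Executing turtle program step by step:
Start: pos=(0,0), heading=0, pen down
FD 2: (0,0) -> (2,0) [heading=0, draw]
PU: pen up
RT 90: heading 0 -> 270
REPEAT 6 [
  -- iteration 1/6 --
  RT 180: heading 270 -> 90
  LT 90: heading 90 -> 180
  FD 1: (2,0) -> (1,0) [heading=180, move]
  -- iteration 2/6 --
  RT 180: heading 180 -> 0
  LT 90: heading 0 -> 90
  FD 1: (1,0) -> (1,1) [heading=90, move]
  -- iteration 3/6 --
  RT 180: heading 90 -> 270
  LT 90: heading 270 -> 0
  FD 1: (1,1) -> (2,1) [heading=0, move]
  -- iteration 4/6 --
  RT 180: heading 0 -> 180
  LT 90: heading 180 -> 270
  FD 1: (2,1) -> (2,0) [heading=270, move]
  -- iteration 5/6 --
  RT 180: heading 270 -> 90
  LT 90: heading 90 -> 180
  FD 1: (2,0) -> (1,0) [heading=180, move]
  -- iteration 6/6 --
  RT 180: heading 180 -> 0
  LT 90: heading 0 -> 90
  FD 1: (1,0) -> (1,1) [heading=90, move]
]
FD 1: (1,1) -> (1,2) [heading=90, move]
FD 20: (1,2) -> (1,22) [heading=90, move]
LT 100: heading 90 -> 190
FD 1: (1,22) -> (0.015,21.826) [heading=190, move]
Final: pos=(0.015,21.826), heading=190, 1 segment(s) drawn

Segment endpoints: x in {0, 2}, y in {0}
xmin=0, ymin=0, xmax=2, ymax=0

Answer: 0 0 2 0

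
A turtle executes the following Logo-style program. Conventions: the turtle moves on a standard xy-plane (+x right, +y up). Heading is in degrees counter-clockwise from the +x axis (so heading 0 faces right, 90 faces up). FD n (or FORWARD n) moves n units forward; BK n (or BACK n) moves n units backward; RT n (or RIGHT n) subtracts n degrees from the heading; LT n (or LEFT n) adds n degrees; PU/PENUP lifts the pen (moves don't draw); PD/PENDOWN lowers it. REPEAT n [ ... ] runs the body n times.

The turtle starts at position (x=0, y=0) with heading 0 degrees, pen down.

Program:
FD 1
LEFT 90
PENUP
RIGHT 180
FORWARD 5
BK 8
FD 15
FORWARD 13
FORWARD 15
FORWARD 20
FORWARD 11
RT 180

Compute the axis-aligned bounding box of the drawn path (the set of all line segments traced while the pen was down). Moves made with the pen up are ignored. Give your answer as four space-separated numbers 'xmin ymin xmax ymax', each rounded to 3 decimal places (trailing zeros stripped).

Answer: 0 0 1 0

Derivation:
Executing turtle program step by step:
Start: pos=(0,0), heading=0, pen down
FD 1: (0,0) -> (1,0) [heading=0, draw]
LT 90: heading 0 -> 90
PU: pen up
RT 180: heading 90 -> 270
FD 5: (1,0) -> (1,-5) [heading=270, move]
BK 8: (1,-5) -> (1,3) [heading=270, move]
FD 15: (1,3) -> (1,-12) [heading=270, move]
FD 13: (1,-12) -> (1,-25) [heading=270, move]
FD 15: (1,-25) -> (1,-40) [heading=270, move]
FD 20: (1,-40) -> (1,-60) [heading=270, move]
FD 11: (1,-60) -> (1,-71) [heading=270, move]
RT 180: heading 270 -> 90
Final: pos=(1,-71), heading=90, 1 segment(s) drawn

Segment endpoints: x in {0, 1}, y in {0}
xmin=0, ymin=0, xmax=1, ymax=0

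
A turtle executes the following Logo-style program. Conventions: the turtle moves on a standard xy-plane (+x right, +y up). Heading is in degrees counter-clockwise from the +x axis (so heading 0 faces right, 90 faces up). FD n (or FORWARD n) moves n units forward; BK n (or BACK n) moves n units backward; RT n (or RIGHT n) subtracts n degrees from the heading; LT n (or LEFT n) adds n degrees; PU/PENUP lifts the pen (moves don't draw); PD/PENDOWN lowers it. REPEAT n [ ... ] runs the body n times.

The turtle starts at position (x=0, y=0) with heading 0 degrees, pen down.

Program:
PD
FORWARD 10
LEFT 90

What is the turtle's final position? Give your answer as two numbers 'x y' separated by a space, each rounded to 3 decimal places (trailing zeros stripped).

Answer: 10 0

Derivation:
Executing turtle program step by step:
Start: pos=(0,0), heading=0, pen down
PD: pen down
FD 10: (0,0) -> (10,0) [heading=0, draw]
LT 90: heading 0 -> 90
Final: pos=(10,0), heading=90, 1 segment(s) drawn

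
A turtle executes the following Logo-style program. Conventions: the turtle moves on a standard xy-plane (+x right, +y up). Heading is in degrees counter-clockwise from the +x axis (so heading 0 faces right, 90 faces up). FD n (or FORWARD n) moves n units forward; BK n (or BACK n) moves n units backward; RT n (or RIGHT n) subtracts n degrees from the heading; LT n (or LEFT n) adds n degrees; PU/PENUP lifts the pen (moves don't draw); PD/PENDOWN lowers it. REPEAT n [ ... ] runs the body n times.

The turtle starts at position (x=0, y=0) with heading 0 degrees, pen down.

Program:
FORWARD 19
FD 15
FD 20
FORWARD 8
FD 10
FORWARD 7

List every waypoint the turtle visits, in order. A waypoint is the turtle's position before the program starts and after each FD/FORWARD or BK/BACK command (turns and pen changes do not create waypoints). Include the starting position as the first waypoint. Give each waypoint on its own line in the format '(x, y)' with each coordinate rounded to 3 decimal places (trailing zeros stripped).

Executing turtle program step by step:
Start: pos=(0,0), heading=0, pen down
FD 19: (0,0) -> (19,0) [heading=0, draw]
FD 15: (19,0) -> (34,0) [heading=0, draw]
FD 20: (34,0) -> (54,0) [heading=0, draw]
FD 8: (54,0) -> (62,0) [heading=0, draw]
FD 10: (62,0) -> (72,0) [heading=0, draw]
FD 7: (72,0) -> (79,0) [heading=0, draw]
Final: pos=(79,0), heading=0, 6 segment(s) drawn
Waypoints (7 total):
(0, 0)
(19, 0)
(34, 0)
(54, 0)
(62, 0)
(72, 0)
(79, 0)

Answer: (0, 0)
(19, 0)
(34, 0)
(54, 0)
(62, 0)
(72, 0)
(79, 0)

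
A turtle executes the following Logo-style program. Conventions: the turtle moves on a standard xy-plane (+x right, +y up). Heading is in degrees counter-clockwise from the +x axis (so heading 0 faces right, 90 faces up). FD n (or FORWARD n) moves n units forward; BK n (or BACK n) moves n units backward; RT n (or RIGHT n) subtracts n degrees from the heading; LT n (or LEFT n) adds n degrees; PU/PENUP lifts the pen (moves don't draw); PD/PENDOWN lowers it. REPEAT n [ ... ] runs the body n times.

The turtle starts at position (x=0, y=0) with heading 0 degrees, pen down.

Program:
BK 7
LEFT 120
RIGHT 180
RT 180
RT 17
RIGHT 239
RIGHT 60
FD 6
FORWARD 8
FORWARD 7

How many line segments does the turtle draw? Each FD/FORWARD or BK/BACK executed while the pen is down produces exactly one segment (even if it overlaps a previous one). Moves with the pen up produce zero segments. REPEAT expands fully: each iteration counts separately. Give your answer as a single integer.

Answer: 4

Derivation:
Executing turtle program step by step:
Start: pos=(0,0), heading=0, pen down
BK 7: (0,0) -> (-7,0) [heading=0, draw]
LT 120: heading 0 -> 120
RT 180: heading 120 -> 300
RT 180: heading 300 -> 120
RT 17: heading 120 -> 103
RT 239: heading 103 -> 224
RT 60: heading 224 -> 164
FD 6: (-7,0) -> (-12.768,1.654) [heading=164, draw]
FD 8: (-12.768,1.654) -> (-20.458,3.859) [heading=164, draw]
FD 7: (-20.458,3.859) -> (-27.186,5.788) [heading=164, draw]
Final: pos=(-27.186,5.788), heading=164, 4 segment(s) drawn
Segments drawn: 4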